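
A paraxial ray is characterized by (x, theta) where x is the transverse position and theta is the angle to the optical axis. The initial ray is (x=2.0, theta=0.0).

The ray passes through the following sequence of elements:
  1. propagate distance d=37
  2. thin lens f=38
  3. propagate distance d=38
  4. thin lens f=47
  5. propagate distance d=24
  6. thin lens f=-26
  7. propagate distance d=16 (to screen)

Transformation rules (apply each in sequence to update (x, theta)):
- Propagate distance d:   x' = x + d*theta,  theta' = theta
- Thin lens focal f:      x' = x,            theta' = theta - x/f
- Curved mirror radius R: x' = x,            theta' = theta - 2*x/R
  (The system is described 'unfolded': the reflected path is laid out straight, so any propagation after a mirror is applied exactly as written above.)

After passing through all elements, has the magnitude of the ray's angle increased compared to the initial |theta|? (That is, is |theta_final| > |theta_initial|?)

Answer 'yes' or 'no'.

Answer: yes

Derivation:
Initial: x=2.0000 theta=0.0000
After 1 (propagate distance d=37): x=2.0000 theta=0.0000
After 2 (thin lens f=38): x=2.0000 theta=-1/19 (≈-0.0526)
After 3 (propagate distance d=38): x=0.0000 theta=-1/19 (≈-0.0526)
After 4 (thin lens f=47): x=0.0000 theta=-1/19 (≈-0.0526)
After 5 (propagate distance d=24): x=-24/19 (≈-1.2632) theta=-1/19 (≈-0.0526)
After 6 (thin lens f=-26): x=-24/19 (≈-1.2632) theta=-25/247 (≈-0.1012)
After 7 (propagate distance d=16 (to screen)): x=-712/247 (≈-2.8826) theta=-25/247 (≈-0.1012)
|theta_initial|=0.0000 |theta_final|=25/247 (≈0.1012) -> increased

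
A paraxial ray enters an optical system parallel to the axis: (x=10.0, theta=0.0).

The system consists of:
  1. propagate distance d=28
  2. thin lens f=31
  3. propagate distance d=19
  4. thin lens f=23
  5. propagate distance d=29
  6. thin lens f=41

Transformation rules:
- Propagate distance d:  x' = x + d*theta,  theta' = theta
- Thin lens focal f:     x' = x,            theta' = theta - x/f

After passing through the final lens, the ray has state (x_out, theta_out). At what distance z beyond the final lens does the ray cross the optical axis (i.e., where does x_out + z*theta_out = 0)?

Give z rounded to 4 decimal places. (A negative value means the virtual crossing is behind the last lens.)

Answer: -43.5330

Derivation:
Initial: x=10.0000 theta=0.0000
After 1 (propagate distance d=28): x=10.0000 theta=0.0000
After 2 (thin lens f=31): x=10.0000 theta=-10/31 (≈-0.3226)
After 3 (propagate distance d=19): x=120/31 (≈3.8710) theta=-10/31 (≈-0.3226)
After 4 (thin lens f=23): x=120/31 (≈3.8710) theta=-350/713 (≈-0.4909)
After 5 (propagate distance d=29): x=-7390/713 (≈-10.3647) theta=-350/713 (≈-0.4909)
After 6 (thin lens f=41): x=-7390/713 (≈-10.3647) theta=-6960/29233 (≈-0.2381)
z_focus = -x_out/theta_out = -(-7390/713)/(-6960/29233) = -30299/696 ≈ -43.5330
Rounded to 4 decimal places: z = -43.5330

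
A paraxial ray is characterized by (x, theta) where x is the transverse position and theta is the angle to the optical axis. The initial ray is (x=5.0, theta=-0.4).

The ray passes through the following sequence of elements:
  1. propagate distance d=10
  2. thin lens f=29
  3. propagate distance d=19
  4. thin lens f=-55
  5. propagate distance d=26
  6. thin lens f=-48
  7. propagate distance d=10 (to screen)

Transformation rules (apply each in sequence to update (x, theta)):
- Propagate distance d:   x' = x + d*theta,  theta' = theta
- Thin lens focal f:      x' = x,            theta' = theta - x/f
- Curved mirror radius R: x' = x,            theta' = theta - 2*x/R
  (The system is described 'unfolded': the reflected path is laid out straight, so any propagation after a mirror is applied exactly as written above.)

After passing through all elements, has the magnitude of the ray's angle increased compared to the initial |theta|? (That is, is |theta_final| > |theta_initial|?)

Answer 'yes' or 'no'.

Answer: yes

Derivation:
Initial: x=5.0000 theta=-0.4000
After 1 (propagate distance d=10): x=1.0000 theta=-0.4000
After 2 (thin lens f=29): x=1.0000 theta=-63/145 (≈-0.4345)
After 3 (propagate distance d=19): x=-1052/145 (≈-7.2552) theta=-63/145 (≈-0.4345)
After 4 (thin lens f=-55): x=-1052/145 (≈-7.2552) theta=-4517/7975 (≈-0.5664)
After 5 (propagate distance d=26): x=-175302/7975 (≈-21.9814) theta=-4517/7975 (≈-0.5664)
After 6 (thin lens f=-48): x=-175302/7975 (≈-21.9814) theta=-65353/63800 (≈-1.0243)
After 7 (propagate distance d=10 (to screen)): x=-1027973/31900 (≈-32.2249) theta=-65353/63800 (≈-1.0243)
|theta_initial|=0.4000 |theta_final|=65353/63800 (≈1.0243) -> increased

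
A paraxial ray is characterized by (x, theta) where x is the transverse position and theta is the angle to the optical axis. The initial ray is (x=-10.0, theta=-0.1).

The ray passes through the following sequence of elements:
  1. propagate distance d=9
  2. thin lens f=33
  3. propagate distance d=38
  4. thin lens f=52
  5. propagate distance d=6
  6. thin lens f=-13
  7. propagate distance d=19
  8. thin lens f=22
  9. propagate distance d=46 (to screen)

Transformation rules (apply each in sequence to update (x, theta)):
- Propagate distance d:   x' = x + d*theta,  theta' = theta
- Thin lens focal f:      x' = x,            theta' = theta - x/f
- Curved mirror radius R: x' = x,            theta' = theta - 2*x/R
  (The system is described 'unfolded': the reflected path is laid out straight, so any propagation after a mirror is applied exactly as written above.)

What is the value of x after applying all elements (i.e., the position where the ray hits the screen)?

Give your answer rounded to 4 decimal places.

Answer: 6.4220

Derivation:
Initial: x=-10.0000 theta=-0.1000
After 1 (propagate distance d=9): x=-10.9000 theta=-0.1000
After 2 (thin lens f=33): x=-10.9000 theta=38/165 (≈0.2303)
After 3 (propagate distance d=38): x=-709/330 (≈-2.1485) theta=38/165 (≈0.2303)
After 4 (thin lens f=52): x=-709/330 (≈-2.1485) theta=4661/17160 (≈0.2716)
After 5 (propagate distance d=6): x=-4451/8580 (≈-0.5188) theta=4661/17160 (≈0.2716)
After 6 (thin lens f=-13): x=-4451/8580 (≈-0.5188) theta=51691/223080 (≈0.2317)
After 7 (propagate distance d=19): x=288801/74360 (≈3.8838) theta=51691/223080 (≈0.2317)
After 8 (thin lens f=22): x=288801/74360 (≈3.8838) theta=270799/4907760 (≈0.0552)
After 9 (propagate distance d=46 (to screen)): x=1575881/245388 (≈6.4220) theta=270799/4907760 (≈0.0552)
Rounded to 4 decimal places: x = 6.4220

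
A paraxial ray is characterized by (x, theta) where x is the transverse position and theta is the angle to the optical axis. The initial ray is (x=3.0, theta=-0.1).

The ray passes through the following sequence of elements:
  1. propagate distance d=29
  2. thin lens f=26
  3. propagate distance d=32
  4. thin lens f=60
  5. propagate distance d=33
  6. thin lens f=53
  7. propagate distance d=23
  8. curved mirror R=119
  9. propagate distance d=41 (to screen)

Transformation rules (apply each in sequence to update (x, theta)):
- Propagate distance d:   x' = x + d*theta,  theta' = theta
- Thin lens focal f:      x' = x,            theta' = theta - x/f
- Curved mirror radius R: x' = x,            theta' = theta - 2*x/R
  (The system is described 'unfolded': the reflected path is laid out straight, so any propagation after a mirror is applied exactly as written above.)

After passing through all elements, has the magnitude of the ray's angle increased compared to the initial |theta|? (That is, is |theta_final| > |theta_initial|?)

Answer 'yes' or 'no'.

Answer: yes

Derivation:
Initial: x=3.0000 theta=-0.1000
After 1 (propagate distance d=29): x=0.1000 theta=-0.1000
After 2 (thin lens f=26): x=0.1000 theta=-27/260 (≈-0.1038)
After 3 (propagate distance d=32): x=-419/130 (≈-3.2231) theta=-27/260 (≈-0.1038)
After 4 (thin lens f=60): x=-419/130 (≈-3.2231) theta=-391/7800 (≈-0.0501)
After 5 (propagate distance d=33): x=-12681/2600 (≈-4.8773) theta=-391/7800 (≈-0.0501)
After 6 (thin lens f=53): x=-12681/2600 (≈-4.8773) theta=433/10335 (≈0.0419)
After 7 (propagate distance d=23): x=-1617919/413400 (≈-3.9137) theta=433/10335 (≈0.0419)
After 8 (curved mirror R=119): x=-1617919/413400 (≈-3.9137) theta=2648459/24597300 (≈0.1077)
After 9 (propagate distance d=41 (to screen)): x=8213759/16398200 (≈0.5009) theta=2648459/24597300 (≈0.1077)
|theta_initial|=0.1000 |theta_final|=2648459/24597300 (≈0.1077) -> increased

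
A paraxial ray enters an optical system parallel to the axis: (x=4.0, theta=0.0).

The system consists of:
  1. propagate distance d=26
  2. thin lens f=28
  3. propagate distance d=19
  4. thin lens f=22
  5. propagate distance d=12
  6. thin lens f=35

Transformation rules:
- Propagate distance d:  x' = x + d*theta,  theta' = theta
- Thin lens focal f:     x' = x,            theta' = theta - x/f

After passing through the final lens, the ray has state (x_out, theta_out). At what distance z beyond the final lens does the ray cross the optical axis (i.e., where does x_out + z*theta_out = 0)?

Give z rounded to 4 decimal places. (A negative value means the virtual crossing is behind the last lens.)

Answer: -6.6850

Derivation:
Initial: x=4.0000 theta=0.0000
After 1 (propagate distance d=26): x=4.0000 theta=0.0000
After 2 (thin lens f=28): x=4.0000 theta=-1/7 (≈-0.1429)
After 3 (propagate distance d=19): x=9/7 (≈1.2857) theta=-1/7 (≈-0.1429)
After 4 (thin lens f=22): x=9/7 (≈1.2857) theta=-31/154 (≈-0.2013)
After 5 (propagate distance d=12): x=-87/77 (≈-1.1299) theta=-31/154 (≈-0.2013)
After 6 (thin lens f=35): x=-87/77 (≈-1.1299) theta=-911/5390 (≈-0.1690)
z_focus = -x_out/theta_out = -(-87/77)/(-911/5390) = -6090/911 ≈ -6.6850
Rounded to 4 decimal places: z = -6.6850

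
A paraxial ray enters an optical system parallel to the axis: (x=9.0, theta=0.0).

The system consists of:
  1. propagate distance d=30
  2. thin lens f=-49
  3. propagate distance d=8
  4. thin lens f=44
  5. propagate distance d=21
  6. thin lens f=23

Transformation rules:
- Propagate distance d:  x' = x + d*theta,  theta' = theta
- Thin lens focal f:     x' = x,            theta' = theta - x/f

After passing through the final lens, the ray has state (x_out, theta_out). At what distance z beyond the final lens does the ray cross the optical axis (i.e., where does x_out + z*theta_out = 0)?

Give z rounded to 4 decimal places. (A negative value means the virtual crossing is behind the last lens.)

Answer: 20.2861

Derivation:
Initial: x=9.0000 theta=0.0000
After 1 (propagate distance d=30): x=9.0000 theta=0.0000
After 2 (thin lens f=-49): x=9.0000 theta=9/49 (≈0.1837)
After 3 (propagate distance d=8): x=513/49 (≈10.4694) theta=9/49 (≈0.1837)
After 4 (thin lens f=44): x=513/49 (≈10.4694) theta=-117/2156 (≈-0.0543)
After 5 (propagate distance d=21): x=20115/2156 (≈9.3298) theta=-117/2156 (≈-0.0543)
After 6 (thin lens f=23): x=20115/2156 (≈9.3298) theta=-1629/3542 (≈-0.4599)
z_focus = -x_out/theta_out = -(20115/2156)/(-1629/3542) = 51405/2534 ≈ 20.2861
Rounded to 4 decimal places: z = 20.2861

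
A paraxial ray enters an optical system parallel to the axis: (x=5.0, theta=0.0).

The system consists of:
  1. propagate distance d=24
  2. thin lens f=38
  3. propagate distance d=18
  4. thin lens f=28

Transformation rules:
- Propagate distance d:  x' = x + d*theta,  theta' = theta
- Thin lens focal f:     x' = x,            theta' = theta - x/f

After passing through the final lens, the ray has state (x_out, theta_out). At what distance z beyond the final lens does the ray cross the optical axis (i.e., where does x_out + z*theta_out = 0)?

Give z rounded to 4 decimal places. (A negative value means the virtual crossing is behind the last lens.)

Initial: x=5.0000 theta=0.0000
After 1 (propagate distance d=24): x=5.0000 theta=0.0000
After 2 (thin lens f=38): x=5.0000 theta=-5/38 (≈-0.1316)
After 3 (propagate distance d=18): x=50/19 (≈2.6316) theta=-5/38 (≈-0.1316)
After 4 (thin lens f=28): x=50/19 (≈2.6316) theta=-30/133 (≈-0.2256)
z_focus = -x_out/theta_out = -(50/19)/(-30/133) = 35/3 ≈ 11.6667
Rounded to 4 decimal places: z = 11.6667

Answer: 11.6667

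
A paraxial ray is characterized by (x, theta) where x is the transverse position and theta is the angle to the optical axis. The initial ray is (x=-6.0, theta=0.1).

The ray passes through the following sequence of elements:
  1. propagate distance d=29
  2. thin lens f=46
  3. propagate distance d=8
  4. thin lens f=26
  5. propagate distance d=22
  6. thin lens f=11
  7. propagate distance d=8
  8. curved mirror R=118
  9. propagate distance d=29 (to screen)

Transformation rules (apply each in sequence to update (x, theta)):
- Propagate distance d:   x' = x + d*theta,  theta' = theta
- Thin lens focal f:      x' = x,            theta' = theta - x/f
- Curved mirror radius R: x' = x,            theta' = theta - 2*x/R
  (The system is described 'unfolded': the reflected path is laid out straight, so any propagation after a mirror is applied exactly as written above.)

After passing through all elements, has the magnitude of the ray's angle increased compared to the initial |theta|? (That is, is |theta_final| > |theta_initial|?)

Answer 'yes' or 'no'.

Initial: x=-6.0000 theta=0.1000
After 1 (propagate distance d=29): x=-3.1000 theta=0.1000
After 2 (thin lens f=46): x=-3.1000 theta=77/460 (≈0.1674)
After 3 (propagate distance d=8): x=-81/46 (≈-1.7609) theta=77/460 (≈0.1674)
After 4 (thin lens f=26): x=-81/46 (≈-1.7609) theta=703/2990 (≈0.2351)
After 5 (propagate distance d=22): x=10201/2990 (≈3.4117) theta=703/2990 (≈0.2351)
After 6 (thin lens f=11): x=10201/2990 (≈3.4117) theta=-1234/16445 (≈-0.0750)
After 7 (propagate distance d=8): x=92467/32890 (≈2.8114) theta=-1234/16445 (≈-0.0750)
After 8 (curved mirror R=118): x=92467/32890 (≈2.8114) theta=-238079/1940510 (≈-0.1227)
After 9 (propagate distance d=29 (to screen)): x=-724369/970255 (≈-0.7466) theta=-238079/1940510 (≈-0.1227)
|theta_initial|=0.1000 |theta_final|=238079/1940510 (≈0.1227) -> increased

Answer: yes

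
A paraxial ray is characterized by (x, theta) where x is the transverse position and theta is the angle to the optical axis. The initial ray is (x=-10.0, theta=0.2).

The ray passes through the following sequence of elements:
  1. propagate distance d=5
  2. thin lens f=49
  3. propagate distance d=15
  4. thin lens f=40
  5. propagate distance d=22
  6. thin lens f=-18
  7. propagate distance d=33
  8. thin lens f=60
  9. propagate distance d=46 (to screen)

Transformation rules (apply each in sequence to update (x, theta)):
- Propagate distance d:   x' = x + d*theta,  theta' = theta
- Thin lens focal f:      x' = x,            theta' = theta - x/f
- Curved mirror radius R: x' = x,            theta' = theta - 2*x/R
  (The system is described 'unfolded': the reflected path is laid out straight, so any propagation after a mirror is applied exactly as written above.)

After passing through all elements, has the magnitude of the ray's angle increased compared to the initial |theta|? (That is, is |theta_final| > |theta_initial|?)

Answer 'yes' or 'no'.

Initial: x=-10.0000 theta=0.2000
After 1 (propagate distance d=5): x=-9.0000 theta=0.2000
After 2 (thin lens f=49): x=-9.0000 theta=94/245 (≈0.3837)
After 3 (propagate distance d=15): x=-159/49 (≈-3.2449) theta=94/245 (≈0.3837)
After 4 (thin lens f=40): x=-159/49 (≈-3.2449) theta=911/1960 (≈0.4648)
After 5 (propagate distance d=22): x=6841/980 (≈6.9806) theta=911/1960 (≈0.4648)
After 6 (thin lens f=-18): x=6841/980 (≈6.9806) theta=376/441 (≈0.8526)
After 7 (propagate distance d=33): x=2107/60 (≈35.1167) theta=376/441 (≈0.8526)
After 8 (thin lens f=60): x=2107/60 (≈35.1167) theta=15719/58800 (≈0.2673)
After 9 (propagate distance d=46 (to screen)): x=1393967/29400 (≈47.4138) theta=15719/58800 (≈0.2673)
|theta_initial|=0.2000 |theta_final|=15719/58800 (≈0.2673) -> increased

Answer: yes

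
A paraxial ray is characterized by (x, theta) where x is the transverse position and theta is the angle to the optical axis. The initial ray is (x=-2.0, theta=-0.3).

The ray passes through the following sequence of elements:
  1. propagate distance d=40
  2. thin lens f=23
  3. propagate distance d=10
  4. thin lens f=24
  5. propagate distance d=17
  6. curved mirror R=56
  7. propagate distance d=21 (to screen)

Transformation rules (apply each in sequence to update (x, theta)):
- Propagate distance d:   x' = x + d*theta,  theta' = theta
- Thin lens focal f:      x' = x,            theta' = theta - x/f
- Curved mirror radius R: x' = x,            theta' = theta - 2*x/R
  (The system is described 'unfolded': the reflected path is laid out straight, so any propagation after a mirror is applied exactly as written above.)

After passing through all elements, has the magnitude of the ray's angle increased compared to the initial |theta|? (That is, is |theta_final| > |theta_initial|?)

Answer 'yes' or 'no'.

Initial: x=-2.0000 theta=-0.3000
After 1 (propagate distance d=40): x=-14.0000 theta=-0.3000
After 2 (thin lens f=23): x=-14.0000 theta=71/230 (≈0.3087)
After 3 (propagate distance d=10): x=-251/23 (≈-10.9130) theta=71/230 (≈0.3087)
After 4 (thin lens f=24): x=-251/23 (≈-10.9130) theta=2107/2760 (≈0.7634)
After 5 (propagate distance d=17): x=5699/2760 (≈2.0649) theta=2107/2760 (≈0.7634)
After 6 (curved mirror R=56): x=5699/2760 (≈2.0649) theta=53297/77280 (≈0.6897)
After 7 (propagate distance d=21 (to screen)): x=182687/11040 (≈16.5477) theta=53297/77280 (≈0.6897)
|theta_initial|=0.3000 |theta_final|=53297/77280 (≈0.6897) -> increased

Answer: yes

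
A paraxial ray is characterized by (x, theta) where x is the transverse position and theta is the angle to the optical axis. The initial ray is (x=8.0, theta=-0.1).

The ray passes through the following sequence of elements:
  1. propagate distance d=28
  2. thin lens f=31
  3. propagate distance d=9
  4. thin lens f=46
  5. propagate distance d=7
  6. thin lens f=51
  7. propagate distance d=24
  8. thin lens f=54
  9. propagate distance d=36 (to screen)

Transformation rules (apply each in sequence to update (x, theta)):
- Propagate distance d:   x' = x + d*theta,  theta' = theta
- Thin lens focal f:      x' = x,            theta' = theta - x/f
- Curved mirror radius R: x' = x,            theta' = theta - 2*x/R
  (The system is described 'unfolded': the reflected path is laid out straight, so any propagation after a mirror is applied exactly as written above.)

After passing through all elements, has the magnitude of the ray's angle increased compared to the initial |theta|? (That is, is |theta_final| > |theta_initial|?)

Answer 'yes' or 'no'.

Initial: x=8.0000 theta=-0.1000
After 1 (propagate distance d=28): x=5.2000 theta=-0.1000
After 2 (thin lens f=31): x=5.2000 theta=-83/310 (≈-0.2677)
After 3 (propagate distance d=9): x=173/62 (≈2.7903) theta=-83/310 (≈-0.2677)
After 4 (thin lens f=46): x=173/62 (≈2.7903) theta=-4683/14260 (≈-0.3284)
After 5 (propagate distance d=7): x=7009/14260 (≈0.4915) theta=-4683/14260 (≈-0.3284)
After 6 (thin lens f=51): x=7009/14260 (≈0.4915) theta=-122921/363630 (≈-0.3380)
After 7 (propagate distance d=24): x=-1847583/242420 (≈-7.6214) theta=-122921/363630 (≈-0.3380)
After 8 (thin lens f=54): x=-1847583/242420 (≈-7.6214) theta=-286397/1454520 (≈-0.1969)
After 9 (propagate distance d=36 (to screen)): x=-713193/48484 (≈-14.7099) theta=-286397/1454520 (≈-0.1969)
|theta_initial|=0.1000 |theta_final|=286397/1454520 (≈0.1969) -> increased

Answer: yes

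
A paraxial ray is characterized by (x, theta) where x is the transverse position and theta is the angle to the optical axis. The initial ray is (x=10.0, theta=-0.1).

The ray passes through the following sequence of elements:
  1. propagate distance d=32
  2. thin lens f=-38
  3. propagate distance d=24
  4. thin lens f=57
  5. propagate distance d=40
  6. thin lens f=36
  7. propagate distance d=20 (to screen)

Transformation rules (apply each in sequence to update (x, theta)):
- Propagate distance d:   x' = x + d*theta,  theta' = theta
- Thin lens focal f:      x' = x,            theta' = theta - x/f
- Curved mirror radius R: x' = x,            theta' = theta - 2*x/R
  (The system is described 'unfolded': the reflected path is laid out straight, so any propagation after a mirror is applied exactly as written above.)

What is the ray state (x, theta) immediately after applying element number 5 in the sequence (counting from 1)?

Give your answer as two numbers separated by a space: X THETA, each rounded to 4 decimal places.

Initial: x=10.0000 theta=-0.1000
After 1 (propagate distance d=32): x=6.8000 theta=-0.1000
After 2 (thin lens f=-38): x=6.8000 theta=3/38 (≈0.0789)
After 3 (propagate distance d=24): x=826/95 (≈8.6947) theta=3/38 (≈0.0789)
After 4 (thin lens f=57): x=826/95 (≈8.6947) theta=-797/10830 (≈-0.0736)
After 5 (propagate distance d=40): x=31142/5415 (≈5.7511) theta=-797/10830 (≈-0.0736)
Rounded to 4 decimal places: x = 5.7511, theta = -0.0736

Answer: 5.7511 -0.0736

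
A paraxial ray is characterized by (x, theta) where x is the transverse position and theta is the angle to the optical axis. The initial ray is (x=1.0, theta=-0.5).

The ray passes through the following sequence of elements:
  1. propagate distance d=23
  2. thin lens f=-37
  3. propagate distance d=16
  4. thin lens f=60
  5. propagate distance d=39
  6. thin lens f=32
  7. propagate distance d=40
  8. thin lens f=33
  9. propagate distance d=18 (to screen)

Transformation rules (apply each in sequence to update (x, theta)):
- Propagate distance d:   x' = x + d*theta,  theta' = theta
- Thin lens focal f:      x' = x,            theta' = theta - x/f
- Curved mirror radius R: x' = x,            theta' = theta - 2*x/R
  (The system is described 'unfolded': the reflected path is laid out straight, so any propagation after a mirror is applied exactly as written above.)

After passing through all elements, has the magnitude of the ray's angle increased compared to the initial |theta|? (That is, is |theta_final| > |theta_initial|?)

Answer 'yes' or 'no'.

Answer: yes

Derivation:
Initial: x=1.0000 theta=-0.5000
After 1 (propagate distance d=23): x=-10.5000 theta=-0.5000
After 2 (thin lens f=-37): x=-10.5000 theta=-29/37 (≈-0.7838)
After 3 (propagate distance d=16): x=-1705/74 (≈-23.0405) theta=-29/37 (≈-0.7838)
After 4 (thin lens f=60): x=-1705/74 (≈-23.0405) theta=-355/888 (≈-0.3998)
After 5 (propagate distance d=39): x=-11435/296 (≈-38.6318) theta=-355/888 (≈-0.3998)
After 6 (thin lens f=32): x=-11435/296 (≈-38.6318) theta=22945/28416 (≈0.8075)
After 7 (propagate distance d=40): x=-22495/3552 (≈-6.3331) theta=22945/28416 (≈0.8075)
After 8 (thin lens f=33): x=-22495/3552 (≈-6.3331) theta=85195/85248 (≈0.9994)
After 9 (propagate distance d=18 (to screen)): x=165605/14208 (≈11.6558) theta=85195/85248 (≈0.9994)
|theta_initial|=0.5000 |theta_final|=85195/85248 (≈0.9994) -> increased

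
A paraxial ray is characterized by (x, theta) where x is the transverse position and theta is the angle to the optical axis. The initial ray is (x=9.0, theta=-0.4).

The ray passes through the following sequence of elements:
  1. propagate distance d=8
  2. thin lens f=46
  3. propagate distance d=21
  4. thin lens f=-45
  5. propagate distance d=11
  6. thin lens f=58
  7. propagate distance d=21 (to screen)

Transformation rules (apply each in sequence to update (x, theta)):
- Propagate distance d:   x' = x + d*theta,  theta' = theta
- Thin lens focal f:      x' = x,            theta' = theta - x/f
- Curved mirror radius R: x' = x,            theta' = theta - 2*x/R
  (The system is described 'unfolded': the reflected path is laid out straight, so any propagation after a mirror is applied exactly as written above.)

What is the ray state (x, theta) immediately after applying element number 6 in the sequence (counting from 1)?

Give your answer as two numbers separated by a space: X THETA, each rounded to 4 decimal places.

Answer: -12.3176 -0.4303

Derivation:
Initial: x=9.0000 theta=-0.4000
After 1 (propagate distance d=8): x=5.8000 theta=-0.4000
After 2 (thin lens f=46): x=5.8000 theta=-121/230 (≈-0.5261)
After 3 (propagate distance d=21): x=-1207/230 (≈-5.2478) theta=-121/230 (≈-0.5261)
After 4 (thin lens f=-45): x=-1207/230 (≈-5.2478) theta=-3326/5175 (≈-0.6427)
After 5 (propagate distance d=11): x=-127487/10350 (≈-12.3176) theta=-3326/5175 (≈-0.6427)
After 6 (thin lens f=58): x=-127487/10350 (≈-12.3176) theta=-258329/600300 (≈-0.4303)
Rounded to 4 decimal places: x = -12.3176, theta = -0.4303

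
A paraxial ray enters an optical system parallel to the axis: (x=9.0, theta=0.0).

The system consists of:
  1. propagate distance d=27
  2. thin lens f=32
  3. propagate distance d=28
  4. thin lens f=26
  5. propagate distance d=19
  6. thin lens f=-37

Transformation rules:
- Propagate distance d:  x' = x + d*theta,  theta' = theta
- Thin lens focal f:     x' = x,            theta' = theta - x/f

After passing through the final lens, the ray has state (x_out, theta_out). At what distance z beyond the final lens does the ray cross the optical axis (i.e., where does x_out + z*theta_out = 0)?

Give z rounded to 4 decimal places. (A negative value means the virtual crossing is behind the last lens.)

Initial: x=9.0000 theta=0.0000
After 1 (propagate distance d=27): x=9.0000 theta=0.0000
After 2 (thin lens f=32): x=9.0000 theta=-9/32 (≈-0.2813)
After 3 (propagate distance d=28): x=1.1250 theta=-9/32 (≈-0.2813)
After 4 (thin lens f=26): x=1.1250 theta=-135/416 (≈-0.3245)
After 5 (propagate distance d=19): x=-2097/416 (≈-5.0409) theta=-135/416 (≈-0.3245)
After 6 (thin lens f=-37): x=-2097/416 (≈-5.0409) theta=-1773/3848 (≈-0.4608)
z_focus = -x_out/theta_out = -(-2097/416)/(-1773/3848) = -8621/788 ≈ -10.9404
Rounded to 4 decimal places: z = -10.9404

Answer: -10.9404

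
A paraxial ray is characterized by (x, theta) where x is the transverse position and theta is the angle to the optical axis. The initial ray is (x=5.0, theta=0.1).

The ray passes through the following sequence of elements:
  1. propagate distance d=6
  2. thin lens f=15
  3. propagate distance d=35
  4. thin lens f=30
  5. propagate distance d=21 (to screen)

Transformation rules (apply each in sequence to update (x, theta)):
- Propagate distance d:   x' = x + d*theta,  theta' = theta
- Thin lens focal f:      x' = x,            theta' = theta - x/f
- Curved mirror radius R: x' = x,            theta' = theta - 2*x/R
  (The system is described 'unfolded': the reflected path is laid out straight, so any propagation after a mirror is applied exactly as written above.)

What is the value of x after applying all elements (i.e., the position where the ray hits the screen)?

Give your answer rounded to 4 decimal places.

Initial: x=5.0000 theta=0.1000
After 1 (propagate distance d=6): x=5.6000 theta=0.1000
After 2 (thin lens f=15): x=5.6000 theta=-41/150 (≈-0.2733)
After 3 (propagate distance d=35): x=-119/30 (≈-3.9667) theta=-41/150 (≈-0.2733)
After 4 (thin lens f=30): x=-119/30 (≈-3.9667) theta=-127/900 (≈-0.1411)
After 5 (propagate distance d=21 (to screen)): x=-6.9300 theta=-127/900 (≈-0.1411)
Rounded to 4 decimal places: x = -6.9300

Answer: -6.9300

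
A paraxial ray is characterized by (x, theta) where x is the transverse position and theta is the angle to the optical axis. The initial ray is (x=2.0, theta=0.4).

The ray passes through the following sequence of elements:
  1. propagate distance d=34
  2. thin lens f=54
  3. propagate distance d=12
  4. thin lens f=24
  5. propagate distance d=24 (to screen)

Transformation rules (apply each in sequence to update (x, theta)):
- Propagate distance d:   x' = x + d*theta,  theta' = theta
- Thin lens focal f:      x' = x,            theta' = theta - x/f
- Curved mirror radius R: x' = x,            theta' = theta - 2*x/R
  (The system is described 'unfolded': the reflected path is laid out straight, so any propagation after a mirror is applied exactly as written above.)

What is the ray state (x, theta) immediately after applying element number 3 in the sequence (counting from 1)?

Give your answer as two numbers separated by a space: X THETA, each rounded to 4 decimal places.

Answer: 16.9333 0.1111

Derivation:
Initial: x=2.0000 theta=0.4000
After 1 (propagate distance d=34): x=15.6000 theta=0.4000
After 2 (thin lens f=54): x=15.6000 theta=1/9 (≈0.1111)
After 3 (propagate distance d=12): x=254/15 (≈16.9333) theta=1/9 (≈0.1111)
Rounded to 4 decimal places: x = 16.9333, theta = 0.1111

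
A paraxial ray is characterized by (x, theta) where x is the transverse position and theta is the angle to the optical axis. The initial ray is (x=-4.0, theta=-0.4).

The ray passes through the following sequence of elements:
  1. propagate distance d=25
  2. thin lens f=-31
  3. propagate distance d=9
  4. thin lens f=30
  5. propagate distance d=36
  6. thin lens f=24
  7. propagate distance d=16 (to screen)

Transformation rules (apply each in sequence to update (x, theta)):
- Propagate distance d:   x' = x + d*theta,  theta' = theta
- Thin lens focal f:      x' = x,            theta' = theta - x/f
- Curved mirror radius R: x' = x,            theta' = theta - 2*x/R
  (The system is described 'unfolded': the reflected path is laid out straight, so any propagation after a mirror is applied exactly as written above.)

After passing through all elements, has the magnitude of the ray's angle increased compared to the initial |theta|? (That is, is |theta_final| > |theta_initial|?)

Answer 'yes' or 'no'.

Initial: x=-4.0000 theta=-0.4000
After 1 (propagate distance d=25): x=-14.0000 theta=-0.4000
After 2 (thin lens f=-31): x=-14.0000 theta=-132/155 (≈-0.8516)
After 3 (propagate distance d=9): x=-3358/155 (≈-21.6645) theta=-132/155 (≈-0.8516)
After 4 (thin lens f=30): x=-3358/155 (≈-21.6645) theta=-301/2325 (≈-0.1295)
After 5 (propagate distance d=36): x=-20402/775 (≈-26.3252) theta=-301/2325 (≈-0.1295)
After 6 (thin lens f=24): x=-20402/775 (≈-26.3252) theta=2999/3100 (≈0.9674)
After 7 (propagate distance d=16 (to screen)): x=-8406/775 (≈-10.8465) theta=2999/3100 (≈0.9674)
|theta_initial|=0.4000 |theta_final|=2999/3100 (≈0.9674) -> increased

Answer: yes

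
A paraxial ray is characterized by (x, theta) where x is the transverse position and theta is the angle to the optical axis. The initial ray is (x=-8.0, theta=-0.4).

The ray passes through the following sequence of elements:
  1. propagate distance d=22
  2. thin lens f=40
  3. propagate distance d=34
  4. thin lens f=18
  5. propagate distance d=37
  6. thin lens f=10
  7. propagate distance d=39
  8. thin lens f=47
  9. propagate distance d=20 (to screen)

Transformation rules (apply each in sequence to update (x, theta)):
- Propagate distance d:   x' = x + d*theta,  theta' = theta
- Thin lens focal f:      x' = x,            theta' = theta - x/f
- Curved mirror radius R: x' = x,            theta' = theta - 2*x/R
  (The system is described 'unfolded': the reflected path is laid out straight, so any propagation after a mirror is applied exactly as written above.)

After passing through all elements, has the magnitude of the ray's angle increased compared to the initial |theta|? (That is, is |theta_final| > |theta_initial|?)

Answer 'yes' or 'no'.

Answer: yes

Derivation:
Initial: x=-8.0000 theta=-0.4000
After 1 (propagate distance d=22): x=-16.8000 theta=-0.4000
After 2 (thin lens f=40): x=-16.8000 theta=0.0200
After 3 (propagate distance d=34): x=-16.1200 theta=0.0200
After 4 (thin lens f=18): x=-16.1200 theta=206/225 (≈0.9156)
After 5 (propagate distance d=37): x=799/45 (≈17.7556) theta=206/225 (≈0.9156)
After 6 (thin lens f=10): x=799/45 (≈17.7556) theta=-0.8600
After 7 (propagate distance d=39): x=-7103/450 (≈-15.7844) theta=-0.8600
After 8 (thin lens f=47): x=-7103/450 (≈-15.7844) theta=-5543/10575 (≈-0.5242)
After 9 (propagate distance d=20 (to screen)): x=-61729/2350 (≈-26.2677) theta=-5543/10575 (≈-0.5242)
|theta_initial|=0.4000 |theta_final|=5543/10575 (≈0.5242) -> increased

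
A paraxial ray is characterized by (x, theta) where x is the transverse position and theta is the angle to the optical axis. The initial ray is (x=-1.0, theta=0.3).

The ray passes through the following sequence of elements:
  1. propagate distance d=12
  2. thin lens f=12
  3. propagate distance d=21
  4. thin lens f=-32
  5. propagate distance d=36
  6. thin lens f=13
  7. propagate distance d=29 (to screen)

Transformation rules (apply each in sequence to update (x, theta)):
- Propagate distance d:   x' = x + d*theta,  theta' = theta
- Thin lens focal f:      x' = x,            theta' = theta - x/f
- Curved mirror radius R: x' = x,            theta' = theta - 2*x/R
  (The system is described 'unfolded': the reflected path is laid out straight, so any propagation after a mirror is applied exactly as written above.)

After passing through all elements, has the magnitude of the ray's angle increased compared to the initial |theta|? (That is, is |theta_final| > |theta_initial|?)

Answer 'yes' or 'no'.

Initial: x=-1.0000 theta=0.3000
After 1 (propagate distance d=12): x=2.6000 theta=0.3000
After 2 (thin lens f=12): x=2.6000 theta=1/12 (≈0.0833)
After 3 (propagate distance d=21): x=4.3500 theta=1/12 (≈0.0833)
After 4 (thin lens f=-32): x=4.3500 theta=421/1920 (≈0.2193)
After 5 (propagate distance d=36): x=1959/160 (≈12.2438) theta=421/1920 (≈0.2193)
After 6 (thin lens f=13): x=1959/160 (≈12.2438) theta=-3607/4992 (≈-0.7226)
After 7 (propagate distance d=29 (to screen)): x=-217411/24960 (≈-8.7104) theta=-3607/4992 (≈-0.7226)
|theta_initial|=0.3000 |theta_final|=3607/4992 (≈0.7226) -> increased

Answer: yes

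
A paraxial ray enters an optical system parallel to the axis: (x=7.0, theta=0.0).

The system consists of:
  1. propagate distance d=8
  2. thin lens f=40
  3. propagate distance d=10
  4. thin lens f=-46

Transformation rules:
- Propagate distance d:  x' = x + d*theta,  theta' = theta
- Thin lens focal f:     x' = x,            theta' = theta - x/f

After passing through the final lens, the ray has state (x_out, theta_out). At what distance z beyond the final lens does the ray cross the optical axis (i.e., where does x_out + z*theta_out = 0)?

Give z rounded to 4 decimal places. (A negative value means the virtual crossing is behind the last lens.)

Initial: x=7.0000 theta=0.0000
After 1 (propagate distance d=8): x=7.0000 theta=0.0000
After 2 (thin lens f=40): x=7.0000 theta=-0.1750
After 3 (propagate distance d=10): x=5.2500 theta=-0.1750
After 4 (thin lens f=-46): x=5.2500 theta=-7/115 (≈-0.0609)
z_focus = -x_out/theta_out = -(5.2500)/(-7/115) = 86.2500
Rounded to 4 decimal places: z = 86.2500

Answer: 86.2500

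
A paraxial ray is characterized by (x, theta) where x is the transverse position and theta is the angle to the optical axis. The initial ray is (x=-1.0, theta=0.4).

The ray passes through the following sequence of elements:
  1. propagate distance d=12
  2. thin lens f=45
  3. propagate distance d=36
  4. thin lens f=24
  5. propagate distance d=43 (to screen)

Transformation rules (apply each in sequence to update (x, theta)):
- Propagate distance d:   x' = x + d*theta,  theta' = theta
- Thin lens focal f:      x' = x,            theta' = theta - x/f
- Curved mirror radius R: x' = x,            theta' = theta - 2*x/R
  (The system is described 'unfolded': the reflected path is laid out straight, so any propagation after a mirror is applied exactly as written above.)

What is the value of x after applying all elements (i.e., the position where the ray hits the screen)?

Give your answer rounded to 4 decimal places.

Answer: 1.5672

Derivation:
Initial: x=-1.0000 theta=0.4000
After 1 (propagate distance d=12): x=3.8000 theta=0.4000
After 2 (thin lens f=45): x=3.8000 theta=71/225 (≈0.3156)
After 3 (propagate distance d=36): x=15.1600 theta=71/225 (≈0.3156)
After 4 (thin lens f=24): x=15.1600 theta=-569/1800 (≈-0.3161)
After 5 (propagate distance d=43 (to screen)): x=2821/1800 (≈1.5672) theta=-569/1800 (≈-0.3161)
Rounded to 4 decimal places: x = 1.5672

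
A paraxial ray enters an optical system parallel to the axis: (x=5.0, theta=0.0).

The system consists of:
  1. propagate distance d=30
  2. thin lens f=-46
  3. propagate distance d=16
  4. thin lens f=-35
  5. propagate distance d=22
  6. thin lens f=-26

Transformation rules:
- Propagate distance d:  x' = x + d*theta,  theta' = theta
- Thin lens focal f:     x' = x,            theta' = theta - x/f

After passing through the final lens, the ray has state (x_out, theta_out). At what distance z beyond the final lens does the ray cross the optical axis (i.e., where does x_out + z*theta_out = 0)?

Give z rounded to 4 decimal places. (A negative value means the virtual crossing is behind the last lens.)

Answer: -16.3938

Derivation:
Initial: x=5.0000 theta=0.0000
After 1 (propagate distance d=30): x=5.0000 theta=0.0000
After 2 (thin lens f=-46): x=5.0000 theta=5/46 (≈0.1087)
After 3 (propagate distance d=16): x=155/23 (≈6.7391) theta=5/46 (≈0.1087)
After 4 (thin lens f=-35): x=155/23 (≈6.7391) theta=97/322 (≈0.3012)
After 5 (propagate distance d=22): x=2152/161 (≈13.3665) theta=97/322 (≈0.3012)
After 6 (thin lens f=-26): x=2152/161 (≈13.3665) theta=3413/4186 (≈0.8153)
z_focus = -x_out/theta_out = -(2152/161)/(3413/4186) = -55952/3413 ≈ -16.3938
Rounded to 4 decimal places: z = -16.3938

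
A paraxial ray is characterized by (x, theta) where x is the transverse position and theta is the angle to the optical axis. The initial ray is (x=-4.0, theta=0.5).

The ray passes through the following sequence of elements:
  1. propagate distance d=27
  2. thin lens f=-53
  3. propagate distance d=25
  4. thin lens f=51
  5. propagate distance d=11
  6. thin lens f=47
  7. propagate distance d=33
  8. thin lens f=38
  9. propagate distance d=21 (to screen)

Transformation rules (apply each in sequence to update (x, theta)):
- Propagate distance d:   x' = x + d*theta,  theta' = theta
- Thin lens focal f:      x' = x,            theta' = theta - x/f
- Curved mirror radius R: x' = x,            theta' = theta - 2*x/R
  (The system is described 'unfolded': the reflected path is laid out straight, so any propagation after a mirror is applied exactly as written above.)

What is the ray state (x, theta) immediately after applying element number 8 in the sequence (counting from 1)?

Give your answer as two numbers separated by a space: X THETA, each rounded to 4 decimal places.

Initial: x=-4.0000 theta=0.5000
After 1 (propagate distance d=27): x=9.5000 theta=0.5000
After 2 (thin lens f=-53): x=9.5000 theta=36/53 (≈0.6792)
After 3 (propagate distance d=25): x=2807/106 (≈26.4811) theta=36/53 (≈0.6792)
After 4 (thin lens f=51): x=2807/106 (≈26.4811) theta=865/5406 (≈0.1600)
After 5 (propagate distance d=11): x=76336/2703 (≈28.2412) theta=865/5406 (≈0.1600)
After 6 (thin lens f=47): x=76336/2703 (≈28.2412) theta=-37339/84694 (≈-0.4409)
After 7 (propagate distance d=33): x=3479023/254082 (≈13.6925) theta=-37339/84694 (≈-0.4409)
After 8 (thin lens f=38): x=3479023/254082 (≈13.6925) theta=-7735669/9655116 (≈-0.8012)
Rounded to 4 decimal places: x = 13.6925, theta = -0.8012

Answer: 13.6925 -0.8012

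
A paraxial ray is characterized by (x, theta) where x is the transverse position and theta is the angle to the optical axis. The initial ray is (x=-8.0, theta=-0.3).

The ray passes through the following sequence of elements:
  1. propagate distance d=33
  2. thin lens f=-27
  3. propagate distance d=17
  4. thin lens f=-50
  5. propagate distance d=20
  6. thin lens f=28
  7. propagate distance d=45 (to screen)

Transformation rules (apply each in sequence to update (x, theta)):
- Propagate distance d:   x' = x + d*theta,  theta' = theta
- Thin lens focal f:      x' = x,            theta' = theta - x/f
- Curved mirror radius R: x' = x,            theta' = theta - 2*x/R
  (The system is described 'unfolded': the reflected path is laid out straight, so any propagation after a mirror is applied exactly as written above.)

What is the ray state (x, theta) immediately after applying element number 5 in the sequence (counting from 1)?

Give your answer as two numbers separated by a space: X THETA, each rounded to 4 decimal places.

Initial: x=-8.0000 theta=-0.3000
After 1 (propagate distance d=33): x=-17.9000 theta=-0.3000
After 2 (thin lens f=-27): x=-17.9000 theta=-26/27 (≈-0.9630)
After 3 (propagate distance d=17): x=-9253/270 (≈-34.2704) theta=-26/27 (≈-0.9630)
After 4 (thin lens f=-50): x=-9253/270 (≈-34.2704) theta=-22253/13500 (≈-1.6484)
After 5 (propagate distance d=20): x=-30257/450 (≈-67.2378) theta=-22253/13500 (≈-1.6484)
Rounded to 4 decimal places: x = -67.2378, theta = -1.6484

Answer: -67.2378 -1.6484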